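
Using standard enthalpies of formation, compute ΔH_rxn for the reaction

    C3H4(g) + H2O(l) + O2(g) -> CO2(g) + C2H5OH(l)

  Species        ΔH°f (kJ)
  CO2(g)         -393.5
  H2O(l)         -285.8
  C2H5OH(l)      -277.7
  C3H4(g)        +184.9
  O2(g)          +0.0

ΔH_rxn = -570.3 kJ

ΔH°rxn = Σ nΔHf°(products) − Σ nΔHf°(reactants).
Products: 1·(-393.5) + 1·(-277.7) = -671.2
Reactants: 1·(+184.9) + 1·(-285.8) + 1·(+0.0) = -100.9
ΔH_rxn = (-671.2) − (-100.9) = -570.3 kJ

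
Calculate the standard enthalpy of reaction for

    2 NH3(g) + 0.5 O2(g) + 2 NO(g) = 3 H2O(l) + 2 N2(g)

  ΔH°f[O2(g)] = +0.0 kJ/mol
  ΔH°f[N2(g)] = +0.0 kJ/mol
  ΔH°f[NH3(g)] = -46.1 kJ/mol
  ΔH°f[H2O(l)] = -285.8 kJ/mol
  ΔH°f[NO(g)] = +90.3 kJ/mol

ΔH°rxn = Σ nΔHf°(products) − Σ nΔHf°(reactants).
Products: 3·(-285.8) + 2·(+0.0) = -857.4
Reactants: 2·(-46.1) + 1/2·(+0.0) + 2·(+90.3) = +88.4
ΔH°rxn = (-857.4) − (+88.4) = -945.8 kJ/mol

ΔH°rxn = -945.8 kJ/mol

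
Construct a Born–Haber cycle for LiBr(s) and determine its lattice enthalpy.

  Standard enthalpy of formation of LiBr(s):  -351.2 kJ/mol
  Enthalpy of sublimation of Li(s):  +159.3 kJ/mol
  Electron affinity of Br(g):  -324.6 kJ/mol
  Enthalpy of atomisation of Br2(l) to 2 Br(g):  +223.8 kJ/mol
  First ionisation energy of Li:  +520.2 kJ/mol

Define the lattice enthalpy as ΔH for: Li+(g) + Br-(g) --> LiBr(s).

ΔHf° = 1·ΔHsub + 1·(ΣIE) + 1/2·D(Br2) + 1·EA + U
-351.2 = 1·(+159.3) + 1·(+520.2) + 1/2·(+223.8) + 1·(-324.6) + U
U = -351.2 − (+466.8) = -818.0 kJ/mol

U = -818.0 kJ/mol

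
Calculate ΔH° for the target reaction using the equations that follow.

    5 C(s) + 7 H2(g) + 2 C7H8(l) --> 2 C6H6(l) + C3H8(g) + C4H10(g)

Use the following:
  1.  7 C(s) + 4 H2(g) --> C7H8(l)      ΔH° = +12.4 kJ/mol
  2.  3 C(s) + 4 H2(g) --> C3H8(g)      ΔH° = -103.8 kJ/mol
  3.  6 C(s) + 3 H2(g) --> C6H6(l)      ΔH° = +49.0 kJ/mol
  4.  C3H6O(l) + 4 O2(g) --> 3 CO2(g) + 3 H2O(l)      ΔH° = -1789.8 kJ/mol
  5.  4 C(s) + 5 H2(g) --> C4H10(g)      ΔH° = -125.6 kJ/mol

ΔH° = -156.2 kJ/mol

eq. 1 reversed and × 2: (-2)·(+12.4) = -24.8 kJ/mol
eq. 2 as written: -103.8 kJ/mol
eq. 3 × 2: (2)·(+49.0) = +98.0 kJ/mol
eq. 4: not needed.
eq. 5 as written: -125.6 kJ/mol
By Hess's law, ΔH° = (-2)·(+12.4) + (1)·(-103.8) + (2)·(+49.0) + (1)·(-125.6) = -156.2 kJ/mol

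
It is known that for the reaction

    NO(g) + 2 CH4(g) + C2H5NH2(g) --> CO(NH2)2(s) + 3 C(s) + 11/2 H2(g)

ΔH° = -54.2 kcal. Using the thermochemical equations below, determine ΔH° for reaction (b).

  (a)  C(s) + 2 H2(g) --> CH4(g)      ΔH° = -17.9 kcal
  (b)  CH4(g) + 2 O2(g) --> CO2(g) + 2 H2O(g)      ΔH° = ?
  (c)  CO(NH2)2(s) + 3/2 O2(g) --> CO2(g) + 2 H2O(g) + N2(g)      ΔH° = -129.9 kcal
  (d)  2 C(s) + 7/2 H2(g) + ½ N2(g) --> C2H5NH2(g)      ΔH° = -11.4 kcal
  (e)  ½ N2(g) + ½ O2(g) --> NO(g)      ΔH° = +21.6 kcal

(a) reversed: +17.9 kcal
(b) as written: contributes x
(c) reversed (reverse to put CO(NH2)2(s) on the product side): +129.9 kcal
(d) reversed (C2H5NH2(g) must end up as a reactant): +11.4 kcal
(e) reversed (NO(g) must end up as a reactant): -21.6 kcal
-54.2 = (+17.9) + (+129.9) + (+11.4) + (-21.6) + x
x = (-54.2 − (+137.6)) / (1) = -191.8 kcal

ΔH° = -191.8 kcal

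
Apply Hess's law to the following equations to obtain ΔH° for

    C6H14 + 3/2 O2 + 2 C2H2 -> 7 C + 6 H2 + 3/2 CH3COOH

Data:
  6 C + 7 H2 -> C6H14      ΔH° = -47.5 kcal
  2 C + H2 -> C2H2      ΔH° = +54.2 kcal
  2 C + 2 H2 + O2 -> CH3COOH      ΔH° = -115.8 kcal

equation 1 reversed: +47.5 kcal
equation 2 reversed and × 2: (-2)·(+54.2) = -108.4 kcal
equation 3 × 3/2: (3/2)·(-115.8) = -173.7 kcal
ΔH° = (-1)·(-47.5) + (-2)·(+54.2) + (3/2)·(-115.8) = -234.6 kcal

ΔH° = -234.6 kcal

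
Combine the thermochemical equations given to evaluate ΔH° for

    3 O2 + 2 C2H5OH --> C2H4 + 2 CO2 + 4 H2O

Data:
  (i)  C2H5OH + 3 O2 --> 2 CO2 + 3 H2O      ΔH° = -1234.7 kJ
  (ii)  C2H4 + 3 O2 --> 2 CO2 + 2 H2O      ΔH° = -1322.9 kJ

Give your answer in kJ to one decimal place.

(i) × 2: (2)·(-1234.7) = -2469.4 kJ
(ii) reversed: +1322.9 kJ
Since enthalpy is a state function, ΔH° = (-2469.4) + (+1322.9) = -1146.5 kJ

ΔH° = -1146.5 kJ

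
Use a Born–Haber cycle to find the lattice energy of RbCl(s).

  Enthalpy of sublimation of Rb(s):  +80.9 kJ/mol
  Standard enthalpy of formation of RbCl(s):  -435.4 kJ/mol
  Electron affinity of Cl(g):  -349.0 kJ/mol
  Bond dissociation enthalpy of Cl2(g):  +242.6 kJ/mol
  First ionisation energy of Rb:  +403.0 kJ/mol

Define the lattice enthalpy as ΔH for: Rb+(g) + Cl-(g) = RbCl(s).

ΔHf° = 1·ΔHsub + 1·(ΣIE) + 1/2·D(Cl2) + 1·EA + U
-435.4 = 1·(+80.9) + 1·(+403.0) + 1/2·(+242.6) + 1·(-349.0) + U
U = -435.4 − (+256.2) = -691.6 kJ/mol

U = -691.6 kJ/mol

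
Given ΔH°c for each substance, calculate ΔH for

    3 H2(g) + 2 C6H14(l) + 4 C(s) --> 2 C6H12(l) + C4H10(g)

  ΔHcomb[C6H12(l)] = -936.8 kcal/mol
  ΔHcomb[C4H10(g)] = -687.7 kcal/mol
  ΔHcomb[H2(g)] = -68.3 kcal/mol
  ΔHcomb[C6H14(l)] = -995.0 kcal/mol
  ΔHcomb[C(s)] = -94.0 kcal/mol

ΔH = -9.6 kcal/mol

Using ΔH = Σ nΔHc°(reactants) − Σ nΔHc°(products):
= [3·(-68.3) + 2·(-995.0) + 4·(-94.0)] − [2·(-936.8) + 1·(-687.7)]
= -9.6 kcal/mol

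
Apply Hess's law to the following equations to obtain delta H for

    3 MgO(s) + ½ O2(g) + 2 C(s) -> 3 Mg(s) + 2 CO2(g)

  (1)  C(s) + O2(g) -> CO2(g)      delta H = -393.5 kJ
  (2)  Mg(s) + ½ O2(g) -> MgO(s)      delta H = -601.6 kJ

delta H = 1017.8 kJ

(1) × 2: (2)·(-393.5) = -787.0 kJ
(2) reversed and × 3: (-3)·(-601.6) = +1804.8 kJ
Combining the equations, delta H = (2)·(-393.5) + (-3)·(-601.6) = 1017.8 kJ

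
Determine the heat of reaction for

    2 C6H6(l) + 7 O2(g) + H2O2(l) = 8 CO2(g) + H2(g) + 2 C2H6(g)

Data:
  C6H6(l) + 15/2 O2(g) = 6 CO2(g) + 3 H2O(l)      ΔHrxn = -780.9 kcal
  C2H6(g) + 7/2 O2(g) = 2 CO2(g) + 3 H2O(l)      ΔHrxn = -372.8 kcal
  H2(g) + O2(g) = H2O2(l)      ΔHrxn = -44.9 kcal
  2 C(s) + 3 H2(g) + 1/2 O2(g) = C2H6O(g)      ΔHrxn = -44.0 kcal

ΔHrxn = -771.3 kcal

equation 1 × 2: (2)·(-780.9) = -1561.8 kcal
equation 2 reversed and × 2: (-2)·(-372.8) = +745.6 kcal
equation 3 reversed: +44.9 kcal
equation 4: not needed.
By Hess's law, ΔHrxn = (-1561.8) + (+745.6) + (+44.9) = -771.3 kcal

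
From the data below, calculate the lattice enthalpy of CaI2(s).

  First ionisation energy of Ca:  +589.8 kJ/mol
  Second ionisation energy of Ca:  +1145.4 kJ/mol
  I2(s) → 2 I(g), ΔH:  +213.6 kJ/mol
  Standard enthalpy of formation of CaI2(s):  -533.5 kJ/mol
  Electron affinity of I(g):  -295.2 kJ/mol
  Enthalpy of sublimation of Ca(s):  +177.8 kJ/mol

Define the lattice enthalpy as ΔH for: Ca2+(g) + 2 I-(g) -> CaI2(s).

ΔHf° = 1·ΔHsub + 1·(ΣIE) + 1·D(I2) + 2·EA + U
-533.5 = 1·(+177.8) + 1·(+1735.2) + 1·(+213.6) + 2·(-295.2) + U
U = -533.5 − (+1536.2) = -2069.7 kJ/mol

U = -2069.7 kJ/mol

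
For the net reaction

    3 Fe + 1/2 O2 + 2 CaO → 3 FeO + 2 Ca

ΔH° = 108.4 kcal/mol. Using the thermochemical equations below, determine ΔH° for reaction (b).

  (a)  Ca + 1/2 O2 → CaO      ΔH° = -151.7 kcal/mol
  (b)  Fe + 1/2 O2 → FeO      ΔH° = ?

ΔH° = -65.0 kcal/mol

(a) reversed and × 2: (-2)·(-151.7) = +303.4 kcal/mol
(b) × 3: contributes 3·x
+108.4 = (+303.4) + 3·x
x = (+108.4 − (+303.4)) / (3) = -65.0 kcal/mol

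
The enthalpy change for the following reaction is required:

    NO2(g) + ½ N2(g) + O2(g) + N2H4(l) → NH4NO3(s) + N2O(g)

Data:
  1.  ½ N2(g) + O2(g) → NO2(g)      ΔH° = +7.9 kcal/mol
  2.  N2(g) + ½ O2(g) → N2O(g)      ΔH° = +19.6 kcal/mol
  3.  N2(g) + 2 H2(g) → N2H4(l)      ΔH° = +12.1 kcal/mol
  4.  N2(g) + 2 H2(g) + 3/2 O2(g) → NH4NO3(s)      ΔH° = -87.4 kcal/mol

eq. 1 reversed: -7.9 kcal/mol
eq. 2 as written: +19.6 kcal/mol
eq. 3 reversed: -12.1 kcal/mol
eq. 4 as written: -87.4 kcal/mol
ΔH° = (-1)·(+7.9) + (1)·(+19.6) + (-1)·(+12.1) + (1)·(-87.4) = -87.8 kcal/mol

ΔH° = -87.8 kcal/mol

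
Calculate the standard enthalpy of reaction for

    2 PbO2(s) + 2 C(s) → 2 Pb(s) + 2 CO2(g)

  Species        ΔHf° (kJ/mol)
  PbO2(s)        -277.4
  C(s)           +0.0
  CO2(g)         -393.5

ΔH_rxn = -232.2 kJ/mol

Products: 2·(+0.0) + 2·(-393.5) = -787.0
Reactants: 2·(-277.4) + 2·(+0.0) = -554.8
ΔH_rxn = (-787.0) − (-554.8) = -232.2 kJ/mol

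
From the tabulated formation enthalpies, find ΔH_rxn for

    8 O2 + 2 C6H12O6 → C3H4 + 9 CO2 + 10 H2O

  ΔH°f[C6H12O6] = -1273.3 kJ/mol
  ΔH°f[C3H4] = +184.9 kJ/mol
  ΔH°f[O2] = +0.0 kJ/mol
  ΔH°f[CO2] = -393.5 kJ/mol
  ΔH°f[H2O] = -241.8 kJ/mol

ΔH_rxn = -3228.0 kJ/mol

Products: 1·(+184.9) + 9·(-393.5) + 10·(-241.8) = -5774.6
Reactants: 8·(+0.0) + 2·(-1273.3) = -2546.6
ΔH_rxn = (-5774.6) − (-2546.6) = -3228.0 kJ/mol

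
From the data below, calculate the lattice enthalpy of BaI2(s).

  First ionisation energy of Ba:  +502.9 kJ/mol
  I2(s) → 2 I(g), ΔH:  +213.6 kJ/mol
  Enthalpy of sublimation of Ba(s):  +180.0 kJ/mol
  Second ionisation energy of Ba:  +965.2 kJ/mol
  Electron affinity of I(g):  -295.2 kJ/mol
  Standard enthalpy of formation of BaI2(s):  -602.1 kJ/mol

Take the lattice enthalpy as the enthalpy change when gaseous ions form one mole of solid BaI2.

U = -1873.4 kJ/mol

ΔHf° = 1·ΔHsub + 1·(ΣIE) + 1·D(I2) + 2·EA + U
-602.1 = 1·(+180.0) + 1·(+1468.1) + 1·(+213.6) + 2·(-295.2) + U
U = -602.1 − (+1271.3) = -1873.4 kJ/mol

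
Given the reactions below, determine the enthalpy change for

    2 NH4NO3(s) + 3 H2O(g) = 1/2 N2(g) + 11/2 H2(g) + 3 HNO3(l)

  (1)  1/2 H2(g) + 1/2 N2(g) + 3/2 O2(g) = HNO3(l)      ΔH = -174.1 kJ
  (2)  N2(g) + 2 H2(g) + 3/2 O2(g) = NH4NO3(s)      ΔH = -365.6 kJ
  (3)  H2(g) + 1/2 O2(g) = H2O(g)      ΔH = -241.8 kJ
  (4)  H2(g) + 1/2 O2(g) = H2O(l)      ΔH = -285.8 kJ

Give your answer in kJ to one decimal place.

(1) × 3: (3)·(-174.1) = -522.3 kJ
(2) reversed and × 2: (-2)·(-365.6) = +731.2 kJ
(3) reversed and × 3: (-3)·(-241.8) = +725.4 kJ
(4): not needed.
ΔH = (-522.3) + (+731.2) + (+725.4) = 934.3 kJ

ΔH = 934.3 kJ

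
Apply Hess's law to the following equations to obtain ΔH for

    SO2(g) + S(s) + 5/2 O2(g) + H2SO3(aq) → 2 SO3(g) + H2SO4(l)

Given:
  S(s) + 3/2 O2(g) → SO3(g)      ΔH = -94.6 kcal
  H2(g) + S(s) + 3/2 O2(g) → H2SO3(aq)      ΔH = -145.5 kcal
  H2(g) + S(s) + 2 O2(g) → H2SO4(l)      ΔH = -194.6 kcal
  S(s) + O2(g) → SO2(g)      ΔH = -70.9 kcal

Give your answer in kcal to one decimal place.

equation 1 × 2: (2)·(-94.6) = -189.2 kcal
equation 2 reversed: +145.5 kcal
equation 3 as written: -194.6 kcal
equation 4 reversed: +70.9 kcal
Since enthalpy is a state function, ΔH = (2)·(-94.6) + (-1)·(-145.5) + (1)·(-194.6) + (-1)·(-70.9) = -167.4 kcal

ΔH = -167.4 kcal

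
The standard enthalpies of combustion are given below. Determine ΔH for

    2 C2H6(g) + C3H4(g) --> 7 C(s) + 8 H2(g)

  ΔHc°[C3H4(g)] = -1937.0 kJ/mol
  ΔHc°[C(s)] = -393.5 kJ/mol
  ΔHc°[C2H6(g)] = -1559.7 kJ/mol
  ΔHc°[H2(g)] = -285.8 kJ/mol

Using ΔH = Σ nΔHc°(reactants) − Σ nΔHc°(products):
= [2·(-1559.7) + 1·(-1937.0)] − [7·(-393.5) + 8·(-285.8)]
= -15.5 kJ/mol

ΔH = -15.5 kJ/mol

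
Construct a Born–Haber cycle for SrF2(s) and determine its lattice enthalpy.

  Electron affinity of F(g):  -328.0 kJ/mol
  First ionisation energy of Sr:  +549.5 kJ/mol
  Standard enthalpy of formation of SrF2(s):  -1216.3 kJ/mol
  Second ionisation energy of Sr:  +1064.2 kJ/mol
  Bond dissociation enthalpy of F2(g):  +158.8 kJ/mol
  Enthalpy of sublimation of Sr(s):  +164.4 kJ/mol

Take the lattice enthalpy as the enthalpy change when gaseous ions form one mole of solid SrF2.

U = -2497.2 kJ/mol

ΔHf° = 1·ΔHsub + 1·(ΣIE) + 1·D(F2) + 2·EA + U
-1216.3 = 1·(+164.4) + 1·(+1613.7) + 1·(+158.8) + 2·(-328.0) + U
U = -1216.3 − (+1280.9) = -2497.2 kJ/mol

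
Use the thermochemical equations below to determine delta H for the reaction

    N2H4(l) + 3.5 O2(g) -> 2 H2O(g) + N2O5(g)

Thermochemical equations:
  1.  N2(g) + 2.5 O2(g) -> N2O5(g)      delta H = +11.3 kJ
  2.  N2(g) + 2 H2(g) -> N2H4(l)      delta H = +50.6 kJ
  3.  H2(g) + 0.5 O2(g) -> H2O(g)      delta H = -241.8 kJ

eq. 1 as written: +11.3 kJ
eq. 2 reversed: -50.6 kJ
eq. 3 × 2: (2)·(-241.8) = -483.6 kJ
Combining the equations, delta H = (+11.3) + (-50.6) + (-483.6) = -522.9 kJ

delta H = -522.9 kJ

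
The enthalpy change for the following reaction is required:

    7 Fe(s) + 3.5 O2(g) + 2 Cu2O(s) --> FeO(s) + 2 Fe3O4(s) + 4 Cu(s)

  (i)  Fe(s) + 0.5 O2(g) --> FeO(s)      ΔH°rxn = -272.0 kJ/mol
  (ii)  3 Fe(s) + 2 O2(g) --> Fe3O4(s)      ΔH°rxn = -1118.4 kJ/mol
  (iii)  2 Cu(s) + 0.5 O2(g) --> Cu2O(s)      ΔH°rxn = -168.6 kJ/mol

(i) as written (FeO(s) already on the product side): -272.0 kJ/mol
(ii) × 2 (scale by 2 for the 2 Fe3O4(s)): (2)·(-1118.4) = -2236.8 kJ/mol
(iii) reversed and × 2 (reverse to put Cu2O(s) on the reactant side; ×2 to match 2 Cu2O(s) in the target): (-2)·(-168.6) = +337.2 kJ/mol
ΔH°rxn = (-272.0) + (-2236.8) + (+337.2) = -2171.6 kJ/mol

ΔH°rxn = -2171.6 kJ/mol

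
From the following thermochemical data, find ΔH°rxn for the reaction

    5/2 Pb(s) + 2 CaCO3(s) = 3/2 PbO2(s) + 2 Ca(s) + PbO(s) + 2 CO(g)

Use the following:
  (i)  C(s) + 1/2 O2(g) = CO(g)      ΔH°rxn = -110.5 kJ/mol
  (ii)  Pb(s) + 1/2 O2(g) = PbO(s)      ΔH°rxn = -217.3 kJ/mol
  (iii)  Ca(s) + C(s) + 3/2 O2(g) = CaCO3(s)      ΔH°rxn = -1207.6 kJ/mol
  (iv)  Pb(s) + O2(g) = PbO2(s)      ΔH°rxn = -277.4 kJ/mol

ΔH°rxn = 1560.8 kJ/mol

(i) × 2 (×2 to match 2 CO(g) in the target): (2)·(-110.5) = -221.0 kJ/mol
(ii) as written (PbO(s) already on the product side): -217.3 kJ/mol
(iii) reversed and × 2 (CaCO3(s) must end up as a reactant; ×2 to match 2 CaCO3(s) in the target): (-2)·(-1207.6) = +2415.2 kJ/mol
(iv) × 3/2 (×3/2 to match 3/2 PbO2(s) in the target): (3/2)·(-277.4) = -416.1 kJ/mol
ΔH°rxn = (2)·(-110.5) + (1)·(-217.3) + (-2)·(-1207.6) + (3/2)·(-277.4) = 1560.8 kJ/mol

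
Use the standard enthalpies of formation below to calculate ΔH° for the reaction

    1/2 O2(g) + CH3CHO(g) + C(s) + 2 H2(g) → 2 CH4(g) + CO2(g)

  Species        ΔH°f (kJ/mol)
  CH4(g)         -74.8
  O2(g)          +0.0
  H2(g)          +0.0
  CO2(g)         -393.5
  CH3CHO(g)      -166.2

Products: 2·(-74.8) + 1·(-393.5) = -543.1
Reactants: 1/2·(+0.0) + 1·(-166.2) + 1·(+0.0) + 2·(+0.0) = -166.2
ΔH° = (-543.1) − (-166.2) = -376.9 kJ/mol

ΔH° = -376.9 kJ/mol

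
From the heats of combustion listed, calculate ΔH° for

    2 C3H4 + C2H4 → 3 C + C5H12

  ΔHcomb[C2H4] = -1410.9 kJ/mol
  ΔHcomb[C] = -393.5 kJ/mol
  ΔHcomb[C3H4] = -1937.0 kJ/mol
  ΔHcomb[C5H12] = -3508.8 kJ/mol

Using ΔH = Σ nΔHc°(reactants) − Σ nΔHc°(products):
= [2·(-1937.0) + 1·(-1410.9)] − [3·(-393.5) + 1·(-3508.8)]
= -595.6 kJ/mol

ΔH° = -595.6 kJ/mol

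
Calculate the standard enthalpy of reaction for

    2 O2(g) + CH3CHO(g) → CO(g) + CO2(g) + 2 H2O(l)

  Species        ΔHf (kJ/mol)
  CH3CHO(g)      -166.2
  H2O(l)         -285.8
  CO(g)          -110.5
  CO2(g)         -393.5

Products: 1·(-110.5) + 1·(-393.5) + 2·(-285.8) = -1075.6
Reactants: 2·(+0.0) + 1·(-166.2) = -166.2
ΔHrxn = (-1075.6) − (-166.2) = -909.4 kJ/mol

ΔHrxn = -909.4 kJ/mol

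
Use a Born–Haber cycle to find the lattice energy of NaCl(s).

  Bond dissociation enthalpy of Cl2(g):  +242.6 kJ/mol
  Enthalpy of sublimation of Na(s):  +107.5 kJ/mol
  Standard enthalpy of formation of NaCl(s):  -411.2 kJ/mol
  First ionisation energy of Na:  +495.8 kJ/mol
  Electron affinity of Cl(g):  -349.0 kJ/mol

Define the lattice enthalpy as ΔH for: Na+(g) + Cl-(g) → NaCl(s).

ΔHf° = 1·ΔHsub + 1·(ΣIE) + 1/2·D(Cl2) + 1·EA + U
-411.2 = 1·(+107.5) + 1·(+495.8) + 1/2·(+242.6) + 1·(-349.0) + U
U = -411.2 − (+375.6) = -786.8 kJ/mol

U = -786.8 kJ/mol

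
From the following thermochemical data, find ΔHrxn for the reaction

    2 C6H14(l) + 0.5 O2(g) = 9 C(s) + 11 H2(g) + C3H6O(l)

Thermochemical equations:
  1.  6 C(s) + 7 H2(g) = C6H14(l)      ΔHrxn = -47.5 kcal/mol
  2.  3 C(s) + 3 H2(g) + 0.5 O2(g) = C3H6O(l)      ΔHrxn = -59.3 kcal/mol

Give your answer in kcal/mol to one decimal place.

eq. 1 reversed and × 2: (-2)·(-47.5) = +95.0 kcal/mol
eq. 2 as written: -59.3 kcal/mol
Summing the manipulated equations, ΔHrxn = (-2)·(-47.5) + (1)·(-59.3) = 35.7 kcal/mol

ΔHrxn = 35.7 kcal/mol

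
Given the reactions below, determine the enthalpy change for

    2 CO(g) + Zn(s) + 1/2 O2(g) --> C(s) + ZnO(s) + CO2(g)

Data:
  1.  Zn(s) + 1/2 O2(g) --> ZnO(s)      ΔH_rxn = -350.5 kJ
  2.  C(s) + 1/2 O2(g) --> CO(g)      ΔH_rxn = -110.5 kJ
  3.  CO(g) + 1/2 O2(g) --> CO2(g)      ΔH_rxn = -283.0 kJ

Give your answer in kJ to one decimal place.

ΔH_rxn = -523.0 kJ

eq. 1 as written (ZnO(s) already on the product side): -350.5 kJ
eq. 2 reversed (C(s) must end up as a product): +110.5 kJ
eq. 3 as written (CO2(g) already on the product side): -283.0 kJ
Combining the equations, ΔH_rxn = (-350.5) + (+110.5) + (-283.0) = -523.0 kJ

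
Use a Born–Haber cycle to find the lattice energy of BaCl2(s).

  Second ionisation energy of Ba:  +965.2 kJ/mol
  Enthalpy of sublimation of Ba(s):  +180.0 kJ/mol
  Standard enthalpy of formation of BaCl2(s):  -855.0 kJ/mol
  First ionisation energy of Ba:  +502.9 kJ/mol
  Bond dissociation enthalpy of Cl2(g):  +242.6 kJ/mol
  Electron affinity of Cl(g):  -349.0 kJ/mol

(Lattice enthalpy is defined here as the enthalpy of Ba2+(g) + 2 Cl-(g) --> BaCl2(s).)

U = -2047.7 kJ/mol

ΔHf° = 1·ΔHsub + 1·(ΣIE) + 1·D(Cl2) + 2·EA + U
-855.0 = 1·(+180.0) + 1·(+1468.1) + 1·(+242.6) + 2·(-349.0) + U
U = -855.0 − (+1192.7) = -2047.7 kJ/mol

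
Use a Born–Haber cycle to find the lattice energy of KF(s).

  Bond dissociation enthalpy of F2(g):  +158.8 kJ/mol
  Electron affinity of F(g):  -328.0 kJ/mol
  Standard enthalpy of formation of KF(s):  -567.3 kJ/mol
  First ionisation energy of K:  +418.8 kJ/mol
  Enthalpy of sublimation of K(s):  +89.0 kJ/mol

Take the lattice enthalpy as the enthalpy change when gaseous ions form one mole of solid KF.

ΔHf° = 1·ΔHsub + 1·(ΣIE) + 1/2·D(F2) + 1·EA + U
-567.3 = 1·(+89.0) + 1·(+418.8) + 1/2·(+158.8) + 1·(-328.0) + U
U = -567.3 − (+259.2) = -826.5 kJ/mol

U = -826.5 kJ/mol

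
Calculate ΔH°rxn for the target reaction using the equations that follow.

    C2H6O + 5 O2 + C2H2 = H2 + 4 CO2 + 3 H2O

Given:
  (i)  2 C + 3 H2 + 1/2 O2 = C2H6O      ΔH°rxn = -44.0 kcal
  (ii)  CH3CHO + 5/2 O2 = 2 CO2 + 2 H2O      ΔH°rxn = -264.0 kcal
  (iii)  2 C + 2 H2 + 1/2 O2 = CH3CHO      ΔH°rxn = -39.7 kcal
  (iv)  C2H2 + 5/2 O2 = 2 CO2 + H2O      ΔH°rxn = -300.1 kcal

(i) reversed: +44.0 kcal
(ii) as written: -264.0 kcal
(iii) as written: -39.7 kcal
(iv) as written: -300.1 kcal
ΔH°rxn = (+44.0) + (-264.0) + (-39.7) + (-300.1) = -559.8 kcal

ΔH°rxn = -559.8 kcal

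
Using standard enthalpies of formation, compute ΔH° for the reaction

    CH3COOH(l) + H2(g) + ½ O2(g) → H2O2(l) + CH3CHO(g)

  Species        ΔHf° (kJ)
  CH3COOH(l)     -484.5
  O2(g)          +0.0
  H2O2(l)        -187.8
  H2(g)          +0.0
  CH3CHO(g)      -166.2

ΔH°rxn = Σ nΔHf°(products) − Σ nΔHf°(reactants).
Products: 1·(-187.8) + 1·(-166.2) = -354.0
Reactants: 1·(-484.5) + 1·(+0.0) + 1/2·(+0.0) = -484.5
ΔH° = (-354.0) − (-484.5) = 130.5 kJ

ΔH° = 130.5 kJ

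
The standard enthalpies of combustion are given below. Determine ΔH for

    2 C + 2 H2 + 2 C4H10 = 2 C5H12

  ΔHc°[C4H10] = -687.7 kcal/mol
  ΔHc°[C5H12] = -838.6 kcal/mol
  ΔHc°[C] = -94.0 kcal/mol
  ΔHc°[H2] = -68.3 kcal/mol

Using ΔH = Σ nΔHc°(reactants) − Σ nΔHc°(products):
= [2·(-94.0) + 2·(-68.3) + 2·(-687.7)] − [2·(-838.6)]
= -22.8 kcal/mol

ΔH = -22.8 kcal/mol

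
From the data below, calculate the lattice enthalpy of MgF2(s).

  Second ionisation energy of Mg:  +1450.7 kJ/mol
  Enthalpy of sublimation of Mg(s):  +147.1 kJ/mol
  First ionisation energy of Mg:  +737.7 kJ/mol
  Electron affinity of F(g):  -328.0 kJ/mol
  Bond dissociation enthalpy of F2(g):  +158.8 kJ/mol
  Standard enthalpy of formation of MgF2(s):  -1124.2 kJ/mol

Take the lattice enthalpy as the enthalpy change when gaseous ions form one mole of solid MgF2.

U = -2962.5 kJ/mol

ΔHf° = 1·ΔHsub + 1·(ΣIE) + 1·D(F2) + 2·EA + U
-1124.2 = 1·(+147.1) + 1·(+2188.4) + 1·(+158.8) + 2·(-328.0) + U
U = -1124.2 − (+1838.3) = -2962.5 kJ/mol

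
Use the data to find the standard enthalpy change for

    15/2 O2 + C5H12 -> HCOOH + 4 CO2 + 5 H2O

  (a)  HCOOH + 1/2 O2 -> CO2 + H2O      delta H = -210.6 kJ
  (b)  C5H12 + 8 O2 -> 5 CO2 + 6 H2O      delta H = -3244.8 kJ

delta H = -3034.2 kJ

(a) reversed: +210.6 kJ
(b) as written: -3244.8 kJ
Combining the equations, delta H = (+210.6) + (-3244.8) = -3034.2 kJ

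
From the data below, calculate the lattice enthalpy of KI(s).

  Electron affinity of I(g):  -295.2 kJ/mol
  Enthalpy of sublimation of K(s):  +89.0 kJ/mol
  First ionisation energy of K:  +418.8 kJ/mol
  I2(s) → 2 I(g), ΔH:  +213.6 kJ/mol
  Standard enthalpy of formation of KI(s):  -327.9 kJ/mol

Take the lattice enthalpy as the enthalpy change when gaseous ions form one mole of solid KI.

ΔHf° = 1·ΔHsub + 1·(ΣIE) + 1/2·D(I2) + 1·EA + U
-327.9 = 1·(+89.0) + 1·(+418.8) + 1/2·(+213.6) + 1·(-295.2) + U
U = -327.9 − (+319.4) = -647.3 kJ/mol

U = -647.3 kJ/mol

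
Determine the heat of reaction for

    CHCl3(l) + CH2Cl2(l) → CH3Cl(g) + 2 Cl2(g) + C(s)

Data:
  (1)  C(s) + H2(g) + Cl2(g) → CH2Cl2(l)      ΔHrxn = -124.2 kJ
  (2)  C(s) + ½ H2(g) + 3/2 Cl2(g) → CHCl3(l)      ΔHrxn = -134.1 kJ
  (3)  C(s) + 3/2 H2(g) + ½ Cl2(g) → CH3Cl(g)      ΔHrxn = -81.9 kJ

(1) reversed (CH2Cl2(l) must end up as a reactant): +124.2 kJ
(2) reversed (reverse to put CHCl3(l) on the reactant side): +134.1 kJ
(3) as written (CH3Cl(g) already on the product side): -81.9 kJ
Since enthalpy is a state function, ΔHrxn = (+124.2) + (+134.1) + (-81.9) = 176.4 kJ

ΔHrxn = 176.4 kJ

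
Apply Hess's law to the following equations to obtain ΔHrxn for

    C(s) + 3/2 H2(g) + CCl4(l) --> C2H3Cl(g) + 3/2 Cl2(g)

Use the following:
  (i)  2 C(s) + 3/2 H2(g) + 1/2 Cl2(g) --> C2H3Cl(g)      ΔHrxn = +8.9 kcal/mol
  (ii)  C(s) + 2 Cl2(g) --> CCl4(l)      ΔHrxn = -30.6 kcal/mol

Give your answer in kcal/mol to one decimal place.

(i) as written: +8.9 kcal/mol
(ii) reversed: +30.6 kcal/mol
ΔHrxn = (1)·(+8.9) + (-1)·(-30.6) = 39.5 kcal/mol

ΔHrxn = 39.5 kcal/mol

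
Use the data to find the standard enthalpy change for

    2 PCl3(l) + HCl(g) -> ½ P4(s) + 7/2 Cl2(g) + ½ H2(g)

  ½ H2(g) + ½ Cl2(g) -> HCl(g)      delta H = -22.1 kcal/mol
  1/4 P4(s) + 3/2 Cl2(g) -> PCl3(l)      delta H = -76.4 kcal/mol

delta H = 174.9 kcal/mol

equation 1 reversed: +22.1 kcal/mol
equation 2 reversed and × 2: (-2)·(-76.4) = +152.8 kcal/mol
delta H = (-1)·(-22.1) + (-2)·(-76.4) = 174.9 kcal/mol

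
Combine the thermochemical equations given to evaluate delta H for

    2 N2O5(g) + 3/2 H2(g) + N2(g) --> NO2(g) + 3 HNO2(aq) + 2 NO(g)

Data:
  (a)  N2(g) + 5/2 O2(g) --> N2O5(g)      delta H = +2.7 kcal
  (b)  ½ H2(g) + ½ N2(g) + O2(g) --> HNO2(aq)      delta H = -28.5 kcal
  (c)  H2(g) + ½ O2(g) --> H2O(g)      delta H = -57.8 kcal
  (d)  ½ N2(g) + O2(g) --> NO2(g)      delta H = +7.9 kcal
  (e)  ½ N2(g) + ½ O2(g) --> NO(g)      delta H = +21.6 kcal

delta H = -39.8 kcal

(a) reversed and × 2: (-2)·(+2.7) = -5.4 kcal
(b) × 3: (3)·(-28.5) = -85.5 kcal
(c): not needed.
(d) as written: +7.9 kcal
(e) × 2: (2)·(+21.6) = +43.2 kcal
delta H = (-5.4) + (-85.5) + (+7.9) + (+43.2) = -39.8 kcal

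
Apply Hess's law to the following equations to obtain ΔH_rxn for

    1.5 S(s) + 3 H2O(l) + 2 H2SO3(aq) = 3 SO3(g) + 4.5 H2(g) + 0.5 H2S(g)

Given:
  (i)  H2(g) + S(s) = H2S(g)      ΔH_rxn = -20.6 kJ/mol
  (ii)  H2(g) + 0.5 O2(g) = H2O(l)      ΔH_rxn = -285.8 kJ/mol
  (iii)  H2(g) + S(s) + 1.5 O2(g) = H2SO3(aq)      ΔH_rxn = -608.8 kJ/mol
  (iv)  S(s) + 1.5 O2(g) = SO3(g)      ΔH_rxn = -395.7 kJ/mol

ΔH_rxn = 877.6 kJ/mol

(i) × 1/2 (×1/2 to match 1/2 H2S(g) in the target): (1/2)·(-20.6) = -10.3 kJ/mol
(ii) reversed and × 3 (reverse to put H2O(l) on the reactant side; scale by 3 for the 3 H2O(l)): (-3)·(-285.8) = +857.4 kJ/mol
(iii) reversed and × 2 (H2SO3(aq) must end up as a reactant; scale by 2 for the 2 H2SO3(aq)): (-2)·(-608.8) = +1217.6 kJ/mol
(iv) × 3 (×3 to match 3 SO3(g) in the target): (3)·(-395.7) = -1187.1 kJ/mol
By Hess's law, ΔH_rxn = (1/2)·(-20.6) + (-3)·(-285.8) + (-2)·(-608.8) + (3)·(-395.7) = 877.6 kJ/mol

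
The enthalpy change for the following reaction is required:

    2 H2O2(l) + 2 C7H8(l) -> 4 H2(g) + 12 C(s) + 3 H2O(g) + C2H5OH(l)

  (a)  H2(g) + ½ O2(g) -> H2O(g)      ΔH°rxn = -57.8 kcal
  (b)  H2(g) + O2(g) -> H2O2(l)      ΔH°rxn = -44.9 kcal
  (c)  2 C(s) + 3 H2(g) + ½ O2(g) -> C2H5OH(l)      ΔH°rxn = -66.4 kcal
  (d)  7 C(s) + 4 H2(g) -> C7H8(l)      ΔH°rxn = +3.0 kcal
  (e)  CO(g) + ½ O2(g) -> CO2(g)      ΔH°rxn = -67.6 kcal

(a) × 3: (3)·(-57.8) = -173.4 kcal
(b) reversed and × 2: (-2)·(-44.9) = +89.8 kcal
(c) as written: -66.4 kcal
(d) reversed and × 2: (-2)·(+3.0) = -6.0 kcal
(e): not needed.
ΔH°rxn = (-173.4) + (+89.8) + (-66.4) + (-6.0) = -156.0 kcal

ΔH°rxn = -156.0 kcal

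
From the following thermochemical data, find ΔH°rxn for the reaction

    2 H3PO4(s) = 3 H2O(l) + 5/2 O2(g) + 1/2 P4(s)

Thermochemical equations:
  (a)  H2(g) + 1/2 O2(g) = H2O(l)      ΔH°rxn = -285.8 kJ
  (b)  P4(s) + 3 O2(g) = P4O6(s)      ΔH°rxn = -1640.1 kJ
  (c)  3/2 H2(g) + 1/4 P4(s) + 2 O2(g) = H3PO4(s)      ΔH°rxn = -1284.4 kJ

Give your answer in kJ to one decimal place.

ΔH°rxn = 1711.4 kJ

(a) × 3 (scale by 3 for the 3 H2O(l)): (3)·(-285.8) = -857.4 kJ
(b): not needed (P4O6(s) appears nowhere else).
(c) reversed and × 2 (H3PO4(s) must end up as a reactant; scale by 2 for the 2 H3PO4(s)): (-2)·(-1284.4) = +2568.8 kJ
Combining the equations, ΔH°rxn = (-857.4) + (+2568.8) = 1711.4 kJ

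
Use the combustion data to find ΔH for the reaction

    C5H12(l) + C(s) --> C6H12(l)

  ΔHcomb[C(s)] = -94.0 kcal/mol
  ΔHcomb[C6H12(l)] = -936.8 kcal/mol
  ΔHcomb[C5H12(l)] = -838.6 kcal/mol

Using ΔH = Σ nΔHc°(reactants) − Σ nΔHc°(products):
= [1·(-838.6) + 1·(-94.0)] − [1·(-936.8)]
= 4.2 kcal/mol

ΔH = 4.2 kcal/mol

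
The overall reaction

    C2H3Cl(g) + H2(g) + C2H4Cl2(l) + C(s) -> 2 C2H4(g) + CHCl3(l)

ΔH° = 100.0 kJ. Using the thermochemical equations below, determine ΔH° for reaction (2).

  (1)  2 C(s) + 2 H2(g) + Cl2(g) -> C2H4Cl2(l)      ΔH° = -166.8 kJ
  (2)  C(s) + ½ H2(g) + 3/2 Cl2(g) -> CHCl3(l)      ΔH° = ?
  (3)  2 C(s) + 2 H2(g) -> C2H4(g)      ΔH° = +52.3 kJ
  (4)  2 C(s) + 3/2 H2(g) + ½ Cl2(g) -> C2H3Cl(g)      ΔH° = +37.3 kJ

(1) reversed: +166.8 kJ
(2) as written: contributes x
(3) × 2: (2)·(+52.3) = +104.6 kJ
(4) reversed: -37.3 kJ
+100.0 = (+166.8) + (+104.6) + (-37.3) + x
x = (+100.0 − (+234.1)) / (1) = -134.1 kJ

ΔH° = -134.1 kJ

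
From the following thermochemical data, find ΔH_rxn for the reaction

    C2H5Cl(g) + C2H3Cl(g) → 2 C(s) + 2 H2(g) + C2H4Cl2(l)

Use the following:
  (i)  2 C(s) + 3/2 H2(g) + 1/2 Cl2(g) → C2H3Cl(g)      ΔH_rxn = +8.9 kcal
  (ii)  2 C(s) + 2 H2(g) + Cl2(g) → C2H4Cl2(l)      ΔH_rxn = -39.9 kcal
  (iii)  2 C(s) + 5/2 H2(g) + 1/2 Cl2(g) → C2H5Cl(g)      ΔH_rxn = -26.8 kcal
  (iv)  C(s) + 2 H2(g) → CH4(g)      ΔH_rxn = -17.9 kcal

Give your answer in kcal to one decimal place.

ΔH_rxn = -22.0 kcal

(i) reversed: -8.9 kcal
(ii) as written: -39.9 kcal
(iii) reversed: +26.8 kcal
(iv): not needed.
ΔH_rxn = (-8.9) + (-39.9) + (+26.8) = -22.0 kcal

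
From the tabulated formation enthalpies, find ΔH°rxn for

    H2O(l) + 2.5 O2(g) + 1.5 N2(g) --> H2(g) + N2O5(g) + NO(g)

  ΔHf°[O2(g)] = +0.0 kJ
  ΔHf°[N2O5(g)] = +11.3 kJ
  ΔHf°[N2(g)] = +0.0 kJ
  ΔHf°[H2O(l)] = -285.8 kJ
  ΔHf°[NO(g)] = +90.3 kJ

ΔH°rxn = 387.4 kJ

Products: 1·(+0.0) + 1·(+11.3) + 1·(+90.3) = +101.6
Reactants: 1·(-285.8) + 5/2·(+0.0) + 3/2·(+0.0) = -285.8
ΔH°rxn = (+101.6) − (-285.8) = 387.4 kJ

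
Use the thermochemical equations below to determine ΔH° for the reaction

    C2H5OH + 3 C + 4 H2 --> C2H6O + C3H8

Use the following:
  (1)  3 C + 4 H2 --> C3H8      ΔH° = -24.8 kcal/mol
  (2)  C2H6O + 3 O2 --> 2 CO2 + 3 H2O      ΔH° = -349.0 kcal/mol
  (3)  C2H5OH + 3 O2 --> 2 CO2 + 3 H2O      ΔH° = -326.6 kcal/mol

(1) as written (C3H8 already on the product side): -24.8 kcal/mol
(2) reversed (reverse to put C2H6O on the product side): +349.0 kcal/mol
(3) as written (C2H5OH already on the reactant side): -326.6 kcal/mol
Since enthalpy is a state function, ΔH° = (1)·(-24.8) + (-1)·(-349.0) + (1)·(-326.6) = -2.4 kcal/mol

ΔH° = -2.4 kcal/mol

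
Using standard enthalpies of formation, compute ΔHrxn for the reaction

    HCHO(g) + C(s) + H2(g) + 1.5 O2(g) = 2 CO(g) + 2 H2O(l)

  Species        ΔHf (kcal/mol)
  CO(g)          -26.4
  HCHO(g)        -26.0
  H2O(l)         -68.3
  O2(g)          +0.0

ΔH°rxn = Σ nΔHf°(products) − Σ nΔHf°(reactants).
Products: 2·(-26.4) + 2·(-68.3) = -189.4
Reactants: 1·(-26.0) + 1·(+0.0) + 1·(+0.0) + 3/2·(+0.0) = -26.0
ΔHrxn = (-189.4) − (-26.0) = -163.4 kcal/mol

ΔHrxn = -163.4 kcal/mol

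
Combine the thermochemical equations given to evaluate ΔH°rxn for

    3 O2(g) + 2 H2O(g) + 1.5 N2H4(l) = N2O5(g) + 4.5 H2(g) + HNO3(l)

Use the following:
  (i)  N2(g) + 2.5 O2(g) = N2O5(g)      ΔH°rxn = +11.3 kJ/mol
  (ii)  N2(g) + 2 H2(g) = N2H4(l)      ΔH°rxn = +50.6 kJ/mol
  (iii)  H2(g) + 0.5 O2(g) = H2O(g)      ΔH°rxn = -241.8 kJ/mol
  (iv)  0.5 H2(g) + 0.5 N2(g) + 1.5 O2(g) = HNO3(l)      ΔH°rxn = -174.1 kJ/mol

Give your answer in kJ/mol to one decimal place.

ΔH°rxn = 244.9 kJ/mol

(i) as written: +11.3 kJ/mol
(ii) reversed and × 3/2: (-3/2)·(+50.6) = -75.9 kJ/mol
(iii) reversed and × 2: (-2)·(-241.8) = +483.6 kJ/mol
(iv) as written: -174.1 kJ/mol
Since enthalpy is a state function, ΔH°rxn = (1)·(+11.3) + (-3/2)·(+50.6) + (-2)·(-241.8) + (1)·(-174.1) = 244.9 kJ/mol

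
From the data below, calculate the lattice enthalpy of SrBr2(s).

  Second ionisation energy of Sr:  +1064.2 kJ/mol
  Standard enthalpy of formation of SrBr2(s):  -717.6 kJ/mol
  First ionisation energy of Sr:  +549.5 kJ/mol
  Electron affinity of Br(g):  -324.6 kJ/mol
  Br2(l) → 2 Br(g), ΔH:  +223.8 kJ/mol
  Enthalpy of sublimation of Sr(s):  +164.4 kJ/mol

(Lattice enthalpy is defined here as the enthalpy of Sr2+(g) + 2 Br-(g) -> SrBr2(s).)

ΔHf° = 1·ΔHsub + 1·(ΣIE) + 1·D(Br2) + 2·EA + U
-717.6 = 1·(+164.4) + 1·(+1613.7) + 1·(+223.8) + 2·(-324.6) + U
U = -717.6 − (+1352.7) = -2070.3 kJ/mol

U = -2070.3 kJ/mol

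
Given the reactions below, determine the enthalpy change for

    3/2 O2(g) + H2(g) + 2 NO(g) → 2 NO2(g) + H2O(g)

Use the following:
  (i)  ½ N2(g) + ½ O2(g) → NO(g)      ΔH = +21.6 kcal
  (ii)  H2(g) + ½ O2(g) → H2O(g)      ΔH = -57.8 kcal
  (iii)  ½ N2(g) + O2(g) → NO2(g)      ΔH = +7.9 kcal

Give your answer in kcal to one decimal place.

(i) reversed and × 2 (NO(g) must end up as a reactant; ×2 to match 2 NO(g) in the target): (-2)·(+21.6) = -43.2 kcal
(ii) as written (H2O(g) already on the product side): -57.8 kcal
(iii) × 2 (scale by 2 for the 2 NO2(g)): (2)·(+7.9) = +15.8 kcal
Summing the manipulated equations, ΔH = (-2)·(+21.6) + (1)·(-57.8) + (2)·(+7.9) = -85.2 kcal

ΔH = -85.2 kcal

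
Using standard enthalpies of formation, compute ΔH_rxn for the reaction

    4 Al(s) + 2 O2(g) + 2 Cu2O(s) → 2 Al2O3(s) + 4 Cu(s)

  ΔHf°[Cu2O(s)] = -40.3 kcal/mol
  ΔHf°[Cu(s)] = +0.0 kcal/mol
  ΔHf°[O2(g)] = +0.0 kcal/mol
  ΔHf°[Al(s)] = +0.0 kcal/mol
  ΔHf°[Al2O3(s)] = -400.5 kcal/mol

ΔH_rxn = -720.4 kcal/mol

ΔH°rxn = Σ nΔHf°(products) − Σ nΔHf°(reactants).
Products: 2·(-400.5) + 4·(+0.0) = -801.0
Reactants: 4·(+0.0) + 2·(+0.0) + 2·(-40.3) = -80.6
ΔH_rxn = (-801.0) − (-80.6) = -720.4 kcal/mol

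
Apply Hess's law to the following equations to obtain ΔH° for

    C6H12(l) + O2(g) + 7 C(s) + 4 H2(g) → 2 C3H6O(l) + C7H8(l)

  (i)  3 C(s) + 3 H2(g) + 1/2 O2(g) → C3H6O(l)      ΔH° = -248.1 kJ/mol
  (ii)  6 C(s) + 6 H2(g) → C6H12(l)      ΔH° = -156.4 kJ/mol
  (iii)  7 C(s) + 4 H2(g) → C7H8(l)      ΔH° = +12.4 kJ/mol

(i) × 2 (×2 to match 2 C3H6O(l) in the target): (2)·(-248.1) = -496.2 kJ/mol
(ii) reversed (reverse to put C6H12(l) on the reactant side): +156.4 kJ/mol
(iii) as written (C7H8(l) already on the product side): +12.4 kJ/mol
Summing the manipulated equations, ΔH° = (-496.2) + (+156.4) + (+12.4) = -327.4 kJ/mol

ΔH° = -327.4 kJ/mol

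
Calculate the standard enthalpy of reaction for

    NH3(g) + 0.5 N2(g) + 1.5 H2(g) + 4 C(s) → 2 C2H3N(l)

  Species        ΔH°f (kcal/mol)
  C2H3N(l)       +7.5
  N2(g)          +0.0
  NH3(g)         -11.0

Products: 2·(+7.5) = +15.0
Reactants: 1·(-11.0) + 1/2·(+0.0) + 3/2·(+0.0) + 4·(+0.0) = -11.0
ΔH_rxn = (+15.0) − (-11.0) = 26.0 kcal/mol

ΔH_rxn = 26.0 kcal/mol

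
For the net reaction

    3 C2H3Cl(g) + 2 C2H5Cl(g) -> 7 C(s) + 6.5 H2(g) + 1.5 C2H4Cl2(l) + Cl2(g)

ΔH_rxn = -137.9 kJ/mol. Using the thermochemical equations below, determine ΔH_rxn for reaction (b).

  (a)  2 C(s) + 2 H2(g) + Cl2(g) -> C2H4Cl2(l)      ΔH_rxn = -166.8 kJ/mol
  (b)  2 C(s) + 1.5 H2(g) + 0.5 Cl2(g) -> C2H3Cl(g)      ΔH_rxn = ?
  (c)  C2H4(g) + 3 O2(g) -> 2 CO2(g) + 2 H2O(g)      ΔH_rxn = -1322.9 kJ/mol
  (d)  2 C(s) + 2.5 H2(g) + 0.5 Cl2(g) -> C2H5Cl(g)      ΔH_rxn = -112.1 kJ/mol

(a) × 3/2: (3/2)·(-166.8) = -250.2 kJ/mol
(b) reversed and × 3: contributes −3·x
(c): not needed.
(d) reversed and × 2: (-2)·(-112.1) = +224.2 kJ/mol
-137.9 = (-250.2) + (+224.2) − 3·x
x = (-137.9 − (-26.0)) / (-3) = 37.3 kJ/mol

ΔH_rxn = 37.3 kJ/mol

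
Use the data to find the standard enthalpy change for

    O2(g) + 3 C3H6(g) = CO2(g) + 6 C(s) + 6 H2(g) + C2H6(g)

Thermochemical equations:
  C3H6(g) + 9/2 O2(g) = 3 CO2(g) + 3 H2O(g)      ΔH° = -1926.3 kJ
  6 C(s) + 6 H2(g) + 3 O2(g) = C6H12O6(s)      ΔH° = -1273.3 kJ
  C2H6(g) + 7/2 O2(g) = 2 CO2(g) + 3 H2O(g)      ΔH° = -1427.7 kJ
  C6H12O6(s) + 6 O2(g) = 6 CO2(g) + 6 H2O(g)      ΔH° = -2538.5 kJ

ΔH° = -539.4 kJ

equation 1 × 3: (3)·(-1926.3) = -5778.9 kJ
equation 2 reversed: +1273.3 kJ
equation 3 reversed: +1427.7 kJ
equation 4 reversed: +2538.5 kJ
ΔH° = (3)·(-1926.3) + (-1)·(-1273.3) + (-1)·(-1427.7) + (-1)·(-2538.5) = -539.4 kJ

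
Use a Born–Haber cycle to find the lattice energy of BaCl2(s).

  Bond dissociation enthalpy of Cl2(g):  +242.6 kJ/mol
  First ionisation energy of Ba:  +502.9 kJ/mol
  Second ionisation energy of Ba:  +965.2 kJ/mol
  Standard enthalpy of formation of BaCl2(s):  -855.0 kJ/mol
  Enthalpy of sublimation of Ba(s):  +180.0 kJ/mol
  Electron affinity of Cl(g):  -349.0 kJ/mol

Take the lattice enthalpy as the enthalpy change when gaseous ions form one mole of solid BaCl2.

ΔHf° = 1·ΔHsub + 1·(ΣIE) + 1·D(Cl2) + 2·EA + U
-855.0 = 1·(+180.0) + 1·(+1468.1) + 1·(+242.6) + 2·(-349.0) + U
U = -855.0 − (+1192.7) = -2047.7 kJ/mol

U = -2047.7 kJ/mol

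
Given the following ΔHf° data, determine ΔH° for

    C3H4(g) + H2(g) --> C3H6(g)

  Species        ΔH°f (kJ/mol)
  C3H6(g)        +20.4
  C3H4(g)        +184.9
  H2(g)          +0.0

Products: 1·(+20.4) = +20.4
Reactants: 1·(+184.9) + 1·(+0.0) = +184.9
ΔH° = (+20.4) − (+184.9) = -164.5 kJ/mol

ΔH° = -164.5 kJ/mol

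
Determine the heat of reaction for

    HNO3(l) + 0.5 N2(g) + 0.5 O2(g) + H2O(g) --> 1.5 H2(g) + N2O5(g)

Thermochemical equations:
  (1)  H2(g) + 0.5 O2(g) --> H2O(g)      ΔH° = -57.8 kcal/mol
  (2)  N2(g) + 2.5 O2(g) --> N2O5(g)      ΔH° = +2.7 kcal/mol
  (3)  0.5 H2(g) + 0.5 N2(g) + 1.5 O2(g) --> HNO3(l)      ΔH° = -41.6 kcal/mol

(1) reversed (H2O(g) must end up as a reactant): +57.8 kcal/mol
(2) as written (N2O5(g) already on the product side): +2.7 kcal/mol
(3) reversed (HNO3(l) must end up as a reactant): +41.6 kcal/mol
Summing the manipulated equations, ΔH° = (-1)·(-57.8) + (1)·(+2.7) + (-1)·(-41.6) = 102.1 kcal/mol

ΔH° = 102.1 kcal/mol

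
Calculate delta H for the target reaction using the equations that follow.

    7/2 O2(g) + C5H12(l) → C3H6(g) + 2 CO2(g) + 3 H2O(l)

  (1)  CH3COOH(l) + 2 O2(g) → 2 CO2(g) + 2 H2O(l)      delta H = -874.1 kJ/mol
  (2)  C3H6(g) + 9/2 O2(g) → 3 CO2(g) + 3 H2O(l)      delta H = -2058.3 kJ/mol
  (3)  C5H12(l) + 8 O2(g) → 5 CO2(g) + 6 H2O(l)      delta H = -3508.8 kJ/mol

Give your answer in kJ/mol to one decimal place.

(1): not needed (CH3COOH(l) appears nowhere else).
(2) reversed (reverse to put C3H6(g) on the product side): +2058.3 kJ/mol
(3) as written (C5H12(l) already on the reactant side): -3508.8 kJ/mol
By Hess's law, delta H = (+2058.3) + (-3508.8) = -1450.5 kJ/mol

delta H = -1450.5 kJ/mol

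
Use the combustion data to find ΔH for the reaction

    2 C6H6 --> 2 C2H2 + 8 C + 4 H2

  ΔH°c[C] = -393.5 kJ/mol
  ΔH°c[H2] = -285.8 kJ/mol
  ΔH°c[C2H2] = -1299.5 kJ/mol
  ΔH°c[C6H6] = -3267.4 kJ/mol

Using ΔH = Σ nΔHc°(reactants) − Σ nΔHc°(products):
= [2·(-3267.4)] − [2·(-1299.5) + 8·(-393.5) + 4·(-285.8)]
= 355.4 kJ/mol

ΔH = 355.4 kJ/mol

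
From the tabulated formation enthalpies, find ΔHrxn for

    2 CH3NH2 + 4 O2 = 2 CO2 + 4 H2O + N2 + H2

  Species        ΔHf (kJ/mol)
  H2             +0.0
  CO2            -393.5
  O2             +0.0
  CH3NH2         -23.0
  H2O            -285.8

ΔH°rxn = Σ nΔHf°(products) − Σ nΔHf°(reactants).
Products: 2·(-393.5) + 4·(-285.8) + 1·(+0.0) + 1·(+0.0) = -1930.2
Reactants: 2·(-23.0) + 4·(+0.0) = -46.0
ΔHrxn = (-1930.2) − (-46.0) = -1884.2 kJ/mol

ΔHrxn = -1884.2 kJ/mol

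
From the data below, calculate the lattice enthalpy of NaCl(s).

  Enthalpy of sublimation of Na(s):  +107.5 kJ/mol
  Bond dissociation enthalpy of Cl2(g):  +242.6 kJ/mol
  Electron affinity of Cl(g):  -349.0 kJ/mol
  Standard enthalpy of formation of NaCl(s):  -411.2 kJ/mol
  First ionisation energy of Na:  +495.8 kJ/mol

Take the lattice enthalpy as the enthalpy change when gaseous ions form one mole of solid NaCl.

ΔHf° = 1·ΔHsub + 1·(ΣIE) + 1/2·D(Cl2) + 1·EA + U
-411.2 = 1·(+107.5) + 1·(+495.8) + 1/2·(+242.6) + 1·(-349.0) + U
U = -411.2 − (+375.6) = -786.8 kJ/mol

U = -786.8 kJ/mol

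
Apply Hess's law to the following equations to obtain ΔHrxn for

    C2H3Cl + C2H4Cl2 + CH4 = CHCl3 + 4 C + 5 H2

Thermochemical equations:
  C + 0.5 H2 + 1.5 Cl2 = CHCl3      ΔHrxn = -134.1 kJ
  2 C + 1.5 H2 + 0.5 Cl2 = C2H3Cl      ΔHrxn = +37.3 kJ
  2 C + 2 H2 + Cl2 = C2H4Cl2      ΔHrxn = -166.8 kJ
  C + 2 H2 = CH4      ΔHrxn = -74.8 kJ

ΔHrxn = 70.2 kJ

equation 1 as written (CHCl3 already on the product side): -134.1 kJ
equation 2 reversed (reverse to put C2H3Cl on the reactant side): -37.3 kJ
equation 3 reversed (C2H4Cl2 must end up as a reactant): +166.8 kJ
equation 4 reversed (reverse to put CH4 on the reactant side): +74.8 kJ
Since enthalpy is a state function, ΔHrxn = (-134.1) + (-37.3) + (+166.8) + (+74.8) = 70.2 kJ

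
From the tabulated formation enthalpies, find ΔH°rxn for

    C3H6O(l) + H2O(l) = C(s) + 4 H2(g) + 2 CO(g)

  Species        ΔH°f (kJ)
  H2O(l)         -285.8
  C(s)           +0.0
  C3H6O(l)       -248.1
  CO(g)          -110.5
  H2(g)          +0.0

ΔH°rxn = Σ nΔHf°(products) − Σ nΔHf°(reactants).
Products: 1·(+0.0) + 4·(+0.0) + 2·(-110.5) = -221.0
Reactants: 1·(-248.1) + 1·(-285.8) = -533.9
ΔH°rxn = (-221.0) − (-533.9) = 312.9 kJ

ΔH°rxn = 312.9 kJ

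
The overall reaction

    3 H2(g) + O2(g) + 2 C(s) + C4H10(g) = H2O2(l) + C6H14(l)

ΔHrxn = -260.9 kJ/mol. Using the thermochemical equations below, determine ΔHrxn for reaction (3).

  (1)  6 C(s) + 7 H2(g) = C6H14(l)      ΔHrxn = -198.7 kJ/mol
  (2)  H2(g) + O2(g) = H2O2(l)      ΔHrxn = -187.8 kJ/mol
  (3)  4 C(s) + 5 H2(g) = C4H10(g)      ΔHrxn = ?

(1) as written (C6H14(l) already on the product side): -198.7 kJ/mol
(2) as written (H2O2(l) already on the product side): -187.8 kJ/mol
(3) reversed (C4H10(g) must end up as a reactant): contributes −x
-260.9 = (-198.7) + (-187.8) − x
x = (-260.9 − (-386.5)) / (-1) = -125.6 kJ/mol

ΔHrxn = -125.6 kJ/mol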